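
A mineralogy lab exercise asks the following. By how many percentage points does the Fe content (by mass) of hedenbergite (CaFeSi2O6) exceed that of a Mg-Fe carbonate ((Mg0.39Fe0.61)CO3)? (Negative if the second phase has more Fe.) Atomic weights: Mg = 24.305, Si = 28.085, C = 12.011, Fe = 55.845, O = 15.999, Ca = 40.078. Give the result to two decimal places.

-10.39 percentage points

M(CaFeSi2O6) = 248.087 g/mol, so wt% Fe = 55.845/248.087 × 100 = 22.51%.
M((Mg0.39Fe0.61)CO3) = 103.552 g/mol, so wt% Fe = 34.065/103.552 × 100 = 32.90%.
22.51 − 32.90 = -10.39 pp.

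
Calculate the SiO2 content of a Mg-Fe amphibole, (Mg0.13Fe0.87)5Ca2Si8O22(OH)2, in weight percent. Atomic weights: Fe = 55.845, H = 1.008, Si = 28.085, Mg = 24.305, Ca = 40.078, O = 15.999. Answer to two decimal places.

Molar mass of (Mg0.13Fe0.87)5Ca2Si8O22(OH)2 = 0.65*24.305 + 4.35*55.845 + 2*40.078 + 8*28.085 + 24*15.999 + 2*1.008 = 949.552 g/mol.
Each formula unit contains 8 Si, equivalent to 8/1 = 8.0000 mol SiO2.
M(SiO2) = 1×28.085 + 2×15.999 = 60.083 g/mol.
Mass of SiO2 per formula unit = 8.0000 × 60.083 = 480.664 g.
SiO2 wt% = 480.664 / 949.552 × 100 = 50.62%.

50.62 wt%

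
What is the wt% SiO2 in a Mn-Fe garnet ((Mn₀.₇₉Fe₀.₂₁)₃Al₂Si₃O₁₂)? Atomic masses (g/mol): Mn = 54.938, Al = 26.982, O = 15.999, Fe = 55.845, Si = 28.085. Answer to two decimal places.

36.37 wt%

Molar mass of (Mn₀.₇₉Fe₀.₂₁)₃Al₂Si₃O₁₂ = 2.37×54.938 + 0.63×55.845 + 2×26.982 + 3×28.085 + 12×15.999 = 495.592 g/mol.
Each formula unit contains 3 Si, equivalent to 3/1 = 3.0000 mol SiO2.
M(SiO2) = 1×28.085 + 2×15.999 = 60.083 g/mol.
Mass of SiO2 per formula unit = 3.0000 × 60.083 = 180.249 g.
SiO2 wt% = 180.249 / 495.592 × 100 = 36.37%.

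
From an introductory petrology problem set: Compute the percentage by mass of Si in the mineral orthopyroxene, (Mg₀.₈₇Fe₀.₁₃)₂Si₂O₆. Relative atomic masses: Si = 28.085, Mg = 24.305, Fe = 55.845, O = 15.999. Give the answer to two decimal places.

26.88 mass %

Formula mass = 1.74·24.305 + 0.26·55.845 + 2·28.085 + 6·15.999 = 208.974 g/mol, of which 56.170 g is Si.
So Si makes up 56.170/208.974 = 0.2688 of the mass, i.e. 26.88%.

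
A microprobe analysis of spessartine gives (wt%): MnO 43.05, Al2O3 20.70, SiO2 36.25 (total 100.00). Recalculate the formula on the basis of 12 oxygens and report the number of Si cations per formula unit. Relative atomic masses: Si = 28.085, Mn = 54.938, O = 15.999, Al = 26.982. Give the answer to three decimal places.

MnO: 43.05/70.937 = 0.60688 mol → 0.60688 mol Mn, 0.60688 mol O.
Al2O3: 20.70/101.961 = 0.20302 mol → 0.40604 mol Al, 0.60906 mol O.
SiO2: 36.25/60.083 = 0.60333 mol → 0.60333 mol Si, 1.20666 mol O.
Total oxygen = 2.42260 mol. Normalization factor = 12/2.42260 = 4.95336.
Si per 12 O = 0.60333 × 4.95336 = 2.989.

2.989 Si apfu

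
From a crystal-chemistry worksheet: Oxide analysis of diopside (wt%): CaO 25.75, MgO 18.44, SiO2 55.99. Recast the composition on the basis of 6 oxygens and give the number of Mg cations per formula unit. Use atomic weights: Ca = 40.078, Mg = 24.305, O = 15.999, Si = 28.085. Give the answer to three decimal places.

CaO (M=56.077): mol = 0.45919; Ca = 0.45919, O = 0.45919.
MgO (M=40.304): mol = 0.45752; Mg = 0.45752, O = 0.45752.
SiO2 (M=60.083): mol = 0.93188; Si = 0.93188, O = 1.86376.
ΣO = 2.78047; factor = 6/ΣO = 2.15791.
Mg apfu = 0.45752 × 2.15791 = 0.987.

0.987 Mg apfu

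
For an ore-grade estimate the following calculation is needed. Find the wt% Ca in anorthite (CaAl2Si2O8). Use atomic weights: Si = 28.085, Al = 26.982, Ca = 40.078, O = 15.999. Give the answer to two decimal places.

M(CaAl2Si2O8) = 278.204 g/mol.
Ca contributes 1 × 40.078 = 40.078 g per mole.
40.078/278.204 = 0.1441 → 14.41%.

14.41 wt%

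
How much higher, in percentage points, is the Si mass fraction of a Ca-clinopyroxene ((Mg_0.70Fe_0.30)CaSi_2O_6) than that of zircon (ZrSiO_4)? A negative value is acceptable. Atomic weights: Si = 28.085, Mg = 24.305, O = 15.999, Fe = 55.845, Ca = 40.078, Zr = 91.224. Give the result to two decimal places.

Si in (Mg_0.70Fe_0.30)CaSi_2O_6: molar mass 226.009 g/mol; 2×28.085 = 56.170 g → 24.85 wt%.
Si in ZrSiO_4: molar mass 183.305 g/mol; 1×28.085 = 28.085 g → 15.32 wt%.
Difference = 24.85 − 15.32 = 9.53 percentage points.

9.53 percentage points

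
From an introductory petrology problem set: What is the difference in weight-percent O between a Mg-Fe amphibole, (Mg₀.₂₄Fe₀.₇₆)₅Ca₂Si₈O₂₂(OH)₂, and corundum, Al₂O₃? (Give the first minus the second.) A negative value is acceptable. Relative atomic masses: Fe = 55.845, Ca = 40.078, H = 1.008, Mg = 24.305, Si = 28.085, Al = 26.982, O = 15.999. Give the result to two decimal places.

-5.88 percentage points

O in (Mg₀.₂₄Fe₀.₇₆)₅Ca₂Si₈O₂₂(OH)₂: molar mass 932.205 g/mol; 24×15.999 = 383.976 g → 41.19 wt%.
O in Al₂O₃: molar mass 101.961 g/mol; 3×15.999 = 47.997 g → 47.07 wt%.
Difference = 41.19 − 47.07 = -5.88 percentage points.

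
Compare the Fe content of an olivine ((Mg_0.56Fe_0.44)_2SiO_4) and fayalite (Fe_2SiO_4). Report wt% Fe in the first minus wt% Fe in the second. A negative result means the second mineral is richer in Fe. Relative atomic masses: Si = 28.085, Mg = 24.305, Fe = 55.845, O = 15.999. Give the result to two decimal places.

Fe in (Mg_0.56Fe_0.44)_2SiO_4: molar mass 168.446 g/mol; 0.88×55.845 = 49.144 g → 29.17 wt%.
Fe in Fe_2SiO_4: molar mass 203.771 g/mol; 2×55.845 = 111.690 g → 54.81 wt%.
Difference = 29.17 − 54.81 = -25.64 percentage points.

-25.64 percentage points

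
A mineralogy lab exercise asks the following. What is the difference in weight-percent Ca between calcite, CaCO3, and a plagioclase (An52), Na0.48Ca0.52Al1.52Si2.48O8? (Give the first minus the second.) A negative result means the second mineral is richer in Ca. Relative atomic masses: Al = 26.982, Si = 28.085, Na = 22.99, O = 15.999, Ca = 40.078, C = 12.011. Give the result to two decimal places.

First mineral: 40.078 g Ca in 100.086 g formula = 40.04 wt% Ca.
Second mineral: 20.841 g Ca in 270.531 g formula = 7.70 wt% Ca.
40.04% − 7.70% gives a difference of 32.34 percentage points.

32.34 percentage points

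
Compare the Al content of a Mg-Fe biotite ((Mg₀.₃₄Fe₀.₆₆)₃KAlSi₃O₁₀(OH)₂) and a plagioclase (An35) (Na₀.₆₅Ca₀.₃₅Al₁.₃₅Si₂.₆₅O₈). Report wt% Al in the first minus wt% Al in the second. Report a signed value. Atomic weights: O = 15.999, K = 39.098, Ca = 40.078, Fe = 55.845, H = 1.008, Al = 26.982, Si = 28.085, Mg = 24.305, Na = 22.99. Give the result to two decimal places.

First mineral: 26.982 g Al in 479.703 g formula = 5.62 wt% Al.
Second mineral: 36.426 g Al in 267.814 g formula = 13.60 wt% Al.
5.62% − 13.60% gives a difference of -7.98 percentage points.

-7.98 percentage points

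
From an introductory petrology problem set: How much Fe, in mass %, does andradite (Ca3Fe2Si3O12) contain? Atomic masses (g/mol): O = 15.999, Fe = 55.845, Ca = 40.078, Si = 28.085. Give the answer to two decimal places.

21.98 mass %

Molar mass of Ca3Fe2Si3O12: 3×40.078 + 2×55.845 + 3×28.085 + 12×15.999 = 508.167 g/mol.
Mass of Fe per formula unit: 2 × 55.845 = 111.690 g.
Weight fraction Fe = 111.690 / 508.167 = 0.2198.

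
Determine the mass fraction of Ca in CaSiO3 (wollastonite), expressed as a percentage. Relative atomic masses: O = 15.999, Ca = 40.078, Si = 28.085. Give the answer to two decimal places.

34.50 weight percent

M(CaSiO3) = 116.160 g/mol.
Ca contributes 1 × 40.078 = 40.078 g per mole.
40.078/116.160 = 0.3450 → 34.50%.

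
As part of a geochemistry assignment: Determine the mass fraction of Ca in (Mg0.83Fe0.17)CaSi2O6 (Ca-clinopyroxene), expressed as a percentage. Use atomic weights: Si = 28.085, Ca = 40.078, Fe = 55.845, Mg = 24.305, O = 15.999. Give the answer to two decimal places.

M((Mg0.83Fe0.17)CaSi2O6) = 221.909 g/mol.
Ca contributes 1 × 40.078 = 40.078 g per mole.
40.078/221.909 = 0.1806 → 18.06%.

18.06 wt%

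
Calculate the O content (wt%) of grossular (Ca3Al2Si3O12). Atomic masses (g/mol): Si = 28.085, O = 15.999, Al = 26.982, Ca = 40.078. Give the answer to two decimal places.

42.62 wt%

Molar mass of Ca3Al2Si3O12: 3*40.078 + 2*26.982 + 3*28.085 + 12*15.999 = 450.441 g/mol.
Mass of O per formula unit: 12 × 15.999 = 191.988 g.
Weight fraction O = 191.988 / 450.441 = 0.4262.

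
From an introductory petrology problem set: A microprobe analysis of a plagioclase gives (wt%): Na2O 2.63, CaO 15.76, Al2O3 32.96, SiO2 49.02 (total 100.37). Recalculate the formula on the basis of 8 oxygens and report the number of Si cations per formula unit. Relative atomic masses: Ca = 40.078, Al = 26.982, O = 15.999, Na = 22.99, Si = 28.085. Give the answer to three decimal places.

2.63 wt% Na2O ÷ 61.979 g/mol = 0.04243 mol, giving 0.08486 Na and 0.04243 O.
15.76 wt% CaO ÷ 56.077 g/mol = 0.28104 mol, giving 0.28104 Ca and 0.28104 O.
32.96 wt% Al2O3 ÷ 101.961 g/mol = 0.32326 mol, giving 0.64652 Al and 0.96978 O.
49.02 wt% SiO2 ÷ 60.083 g/mol = 0.81587 mol, giving 0.81587 Si and 1.63174 O.
Oxygen sums to 2.92499; scaling by 8/2.92499 = 2.73505 puts the formula on 8 O.
Si: 0.81587 × 2.73505 = 2.231 atoms per formula unit.

2.231 Si apfu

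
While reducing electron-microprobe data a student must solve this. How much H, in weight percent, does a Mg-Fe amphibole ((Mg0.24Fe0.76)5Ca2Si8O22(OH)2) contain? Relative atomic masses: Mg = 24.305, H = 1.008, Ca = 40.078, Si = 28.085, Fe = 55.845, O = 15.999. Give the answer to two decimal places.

0.22 weight percent

Formula mass = 1.20·24.305 + 3.80·55.845 + 2·40.078 + 8·28.085 + 24·15.999 + 2·1.008 = 932.205 g/mol, of which 2.016 g is H.
So H makes up 2.016/932.205 = 0.0022 of the mass, i.e. 0.22%.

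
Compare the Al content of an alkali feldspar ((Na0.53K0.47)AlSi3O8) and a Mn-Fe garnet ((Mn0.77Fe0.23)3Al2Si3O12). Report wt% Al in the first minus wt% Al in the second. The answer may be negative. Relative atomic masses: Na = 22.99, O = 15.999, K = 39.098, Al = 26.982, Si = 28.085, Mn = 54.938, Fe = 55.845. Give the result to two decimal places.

M((Na0.53K0.47)AlSi3O8) = 269.790 g/mol, so wt% Al = 26.982/269.790 × 100 = 10.00%.
M((Mn0.77Fe0.23)3Al2Si3O12) = 495.647 g/mol, so wt% Al = 53.964/495.647 × 100 = 10.89%.
10.00 − 10.89 = -0.89 pp.

-0.89 percentage points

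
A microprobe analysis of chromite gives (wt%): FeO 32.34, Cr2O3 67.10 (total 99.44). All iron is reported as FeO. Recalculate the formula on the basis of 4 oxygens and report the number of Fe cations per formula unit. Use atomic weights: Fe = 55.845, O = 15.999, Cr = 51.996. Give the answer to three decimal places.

1.015 Fe apfu

FeO: 32.34/71.844 = 0.45014 mol → 0.45014 mol Fe, 0.45014 mol O.
Cr2O3: 67.10/151.989 = 0.44148 mol → 0.88296 mol Cr, 1.32444 mol O.
Total oxygen = 1.77458 mol. Normalization factor = 4/1.77458 = 2.25405.
Fe per 4 O = 0.45014 × 2.25405 = 1.015.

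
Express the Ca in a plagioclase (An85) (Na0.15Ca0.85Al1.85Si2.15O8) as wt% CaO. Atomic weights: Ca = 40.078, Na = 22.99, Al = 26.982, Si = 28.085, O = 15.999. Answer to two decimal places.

17.28 wt%

Molar mass of Na0.15Ca0.85Al1.85Si2.15O8 = 0.15*22.99 + 0.85*40.078 + 1.85*26.982 + 2.15*28.085 + 8*15.999 = 275.806 g/mol.
Each formula unit contains 0.85 Ca, equivalent to 0.85/1 = 0.8500 mol CaO.
M(CaO) = 1×40.078 + 1×15.999 = 56.077 g/mol.
Mass of CaO per formula unit = 0.8500 × 56.077 = 47.665 g.
CaO wt% = 47.665 / 275.806 × 100 = 17.28%.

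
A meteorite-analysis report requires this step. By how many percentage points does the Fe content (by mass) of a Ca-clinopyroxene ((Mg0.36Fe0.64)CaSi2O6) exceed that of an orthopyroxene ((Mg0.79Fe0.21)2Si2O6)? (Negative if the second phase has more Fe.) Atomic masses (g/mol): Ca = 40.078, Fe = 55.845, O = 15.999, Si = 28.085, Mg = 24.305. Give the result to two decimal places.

4.14 percentage points

First mineral: 35.741 g Fe in 236.733 g formula = 15.10 wt% Fe.
Second mineral: 23.455 g Fe in 214.021 g formula = 10.96 wt% Fe.
15.10% − 10.96% gives a difference of 4.14 percentage points.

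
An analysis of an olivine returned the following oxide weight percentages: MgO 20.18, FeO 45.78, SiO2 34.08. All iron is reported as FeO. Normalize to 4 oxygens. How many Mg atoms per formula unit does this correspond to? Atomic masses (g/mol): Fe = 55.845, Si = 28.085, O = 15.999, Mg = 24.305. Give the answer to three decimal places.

0.881 Mg apfu

MgO (M=40.304): mol = 0.50069; Mg = 0.50069, O = 0.50069.
FeO (M=71.844): mol = 0.63721; Fe = 0.63721, O = 0.63721.
SiO2 (M=60.083): mol = 0.56722; Si = 0.56722, O = 1.13444.
ΣO = 2.27234; factor = 4/ΣO = 1.76030.
Mg apfu = 0.50069 × 1.76030 = 0.881.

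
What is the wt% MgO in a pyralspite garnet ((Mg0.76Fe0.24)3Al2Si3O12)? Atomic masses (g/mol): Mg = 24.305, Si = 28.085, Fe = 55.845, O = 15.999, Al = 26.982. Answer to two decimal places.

21.58 wt%

Molar mass of (Mg0.76Fe0.24)3Al2Si3O12 = 2.28·24.305 + 0.72·55.845 + 2·26.982 + 3·28.085 + 12·15.999 = 425.831 g/mol.
Each formula unit contains 2.28 Mg, equivalent to 2.28/1 = 2.2800 mol MgO.
M(MgO) = 1×24.305 + 1×15.999 = 40.304 g/mol.
Mass of MgO per formula unit = 2.2800 × 40.304 = 91.893 g.
MgO wt% = 91.893 / 425.831 × 100 = 21.58%.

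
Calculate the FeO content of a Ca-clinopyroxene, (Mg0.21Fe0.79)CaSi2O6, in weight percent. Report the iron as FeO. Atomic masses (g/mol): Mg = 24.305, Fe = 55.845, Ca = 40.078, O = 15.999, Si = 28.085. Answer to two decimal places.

M((Mg0.21Fe0.79)CaSi2O6) = 241.464 g/mol; M(FeO) = 71.844 g/mol.
Moles FeO per formula unit = 0.79 Fe ÷ 1 = 0.7900.
FeO fraction = (0.7900 × 71.844) / 241.464 = 56.757/241.464 = 0.2351.

23.51 wt%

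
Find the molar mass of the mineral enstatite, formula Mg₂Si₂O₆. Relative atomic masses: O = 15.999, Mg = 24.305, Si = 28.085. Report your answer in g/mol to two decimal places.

200.77 g/mol

Mg: 2 × 24.305 = 48.6100
Si: 2 × 28.085 = 56.1700
O: 6 × 15.999 = 95.9940
Summing the contributions gives the formula mass.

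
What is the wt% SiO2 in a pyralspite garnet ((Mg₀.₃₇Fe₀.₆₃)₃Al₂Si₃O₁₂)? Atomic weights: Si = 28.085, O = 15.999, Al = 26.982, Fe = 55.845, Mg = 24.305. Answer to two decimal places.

Molar mass of (Mg₀.₃₇Fe₀.₆₃)₃Al₂Si₃O₁₂ = 1.11*24.305 + 1.89*55.845 + 2*26.982 + 3*28.085 + 12*15.999 = 462.733 g/mol.
Each formula unit contains 3 Si, equivalent to 3/1 = 3.0000 mol SiO2.
M(SiO2) = 1×28.085 + 2×15.999 = 60.083 g/mol.
Mass of SiO2 per formula unit = 3.0000 × 60.083 = 180.249 g.
SiO2 wt% = 180.249 / 462.733 × 100 = 38.95%.

38.95 wt%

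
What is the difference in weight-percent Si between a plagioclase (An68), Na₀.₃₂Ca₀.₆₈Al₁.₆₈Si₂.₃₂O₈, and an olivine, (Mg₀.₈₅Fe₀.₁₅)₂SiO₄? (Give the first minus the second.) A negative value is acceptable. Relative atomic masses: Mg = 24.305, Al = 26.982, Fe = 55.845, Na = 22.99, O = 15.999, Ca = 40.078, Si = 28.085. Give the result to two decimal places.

5.16 percentage points

Si in Na₀.₃₂Ca₀.₆₈Al₁.₆₈Si₂.₃₂O₈: molar mass 273.089 g/mol; 2.32×28.085 = 65.157 g → 23.86 wt%.
Si in (Mg₀.₈₅Fe₀.₁₅)₂SiO₄: molar mass 150.153 g/mol; 1×28.085 = 28.085 g → 18.70 wt%.
Difference = 23.86 − 18.70 = 5.16 percentage points.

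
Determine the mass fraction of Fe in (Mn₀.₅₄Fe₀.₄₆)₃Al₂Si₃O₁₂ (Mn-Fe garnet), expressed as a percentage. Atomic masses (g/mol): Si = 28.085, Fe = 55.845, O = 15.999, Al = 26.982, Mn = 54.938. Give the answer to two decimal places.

Formula mass = 1.62*54.938 + 1.38*55.845 + 2*26.982 + 3*28.085 + 12*15.999 = 496.273 g/mol, of which 77.066 g is Fe.
So Fe makes up 77.066/496.273 = 0.1553 of the mass, i.e. 15.53%.

15.53 weight percent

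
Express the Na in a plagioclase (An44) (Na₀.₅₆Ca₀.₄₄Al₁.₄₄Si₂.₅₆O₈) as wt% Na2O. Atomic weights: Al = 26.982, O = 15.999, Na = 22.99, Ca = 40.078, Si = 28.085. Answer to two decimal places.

Formula mass = 269.252 g/mol.
0.56 Na → 0.2800 mol Na2O per formula unit; M(Na2O) = 61.979, so Na2O mass = 17.354 g.
17.354/269.252 × 100 = 6.45 wt%.

6.45 wt%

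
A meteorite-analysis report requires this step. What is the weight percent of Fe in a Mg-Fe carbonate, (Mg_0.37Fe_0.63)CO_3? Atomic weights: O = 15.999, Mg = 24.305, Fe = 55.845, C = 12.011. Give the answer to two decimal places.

33.77 wt%

Formula mass = 0.37·24.305 + 0.63·55.845 + 1·12.011 + 3·15.999 = 104.183 g/mol, of which 35.182 g is Fe.
So Fe makes up 35.182/104.183 = 0.3377 of the mass, i.e. 33.77%.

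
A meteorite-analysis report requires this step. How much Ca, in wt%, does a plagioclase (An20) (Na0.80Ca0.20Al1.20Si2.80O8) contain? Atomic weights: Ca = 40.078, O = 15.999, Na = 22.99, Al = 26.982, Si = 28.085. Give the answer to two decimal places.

3.02 wt%

Molar mass of Na0.80Ca0.20Al1.20Si2.80O8: 0.80*22.99 + 0.20*40.078 + 1.20*26.982 + 2.80*28.085 + 8*15.999 = 265.416 g/mol.
Mass of Ca per formula unit: 0.20 × 40.078 = 8.016 g.
Weight fraction Ca = 8.016 / 265.416 = 0.0302.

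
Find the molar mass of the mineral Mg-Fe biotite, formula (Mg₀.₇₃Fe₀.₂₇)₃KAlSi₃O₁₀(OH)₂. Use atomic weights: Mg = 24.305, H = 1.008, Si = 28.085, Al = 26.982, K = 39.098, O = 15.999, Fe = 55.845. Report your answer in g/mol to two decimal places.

442.80 g/mol

The formula mass is the sum 2.19(24.305) + 0.81(55.845) + 1(39.098) + 1(26.982) + 3(28.085) + 12(15.999) + 2(1.008).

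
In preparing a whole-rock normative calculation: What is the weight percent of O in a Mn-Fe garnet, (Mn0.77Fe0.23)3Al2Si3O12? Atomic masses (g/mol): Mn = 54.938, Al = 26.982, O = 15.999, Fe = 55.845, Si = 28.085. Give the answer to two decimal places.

38.73 weight percent

Formula mass = 2.31×54.938 + 0.69×55.845 + 2×26.982 + 3×28.085 + 12×15.999 = 495.647 g/mol, of which 191.988 g is O.
So O makes up 191.988/495.647 = 0.3873 of the mass, i.e. 38.73%.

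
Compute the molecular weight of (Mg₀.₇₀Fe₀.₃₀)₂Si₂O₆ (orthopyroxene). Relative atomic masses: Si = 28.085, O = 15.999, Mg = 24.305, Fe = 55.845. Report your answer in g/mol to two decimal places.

M = 1.40·24.305 + 0.60·55.845 + 2·28.085 + 6·15.999

219.70 g/mol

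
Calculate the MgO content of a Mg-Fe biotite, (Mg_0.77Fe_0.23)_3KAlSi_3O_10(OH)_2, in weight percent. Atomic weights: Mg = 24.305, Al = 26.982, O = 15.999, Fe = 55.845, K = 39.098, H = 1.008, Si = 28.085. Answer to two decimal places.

M((Mg_0.77Fe_0.23)_3KAlSi_3O_10(OH)_2) = 439.017 g/mol; M(MgO) = 40.304 g/mol.
Moles MgO per formula unit = 2.31 Mg ÷ 1 = 2.3100.
MgO fraction = (2.3100 × 40.304) / 439.017 = 93.102/439.017 = 0.2121.

21.21 wt%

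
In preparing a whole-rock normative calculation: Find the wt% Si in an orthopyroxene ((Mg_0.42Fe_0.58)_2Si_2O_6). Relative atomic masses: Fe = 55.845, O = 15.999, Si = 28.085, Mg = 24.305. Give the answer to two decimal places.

23.66 weight percent

M((Mg_0.42Fe_0.58)_2Si_2O_6) = 237.360 g/mol.
Si contributes 2 × 28.085 = 56.170 g per mole.
56.170/237.360 = 0.2366 → 23.66%.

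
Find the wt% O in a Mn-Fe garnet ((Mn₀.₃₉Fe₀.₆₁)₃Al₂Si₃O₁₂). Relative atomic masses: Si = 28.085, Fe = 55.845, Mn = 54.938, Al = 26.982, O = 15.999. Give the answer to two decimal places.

Formula mass = 1.17×54.938 + 1.83×55.845 + 2×26.982 + 3×28.085 + 12×15.999 = 496.681 g/mol, of which 191.988 g is O.
So O makes up 191.988/496.681 = 0.3865 of the mass, i.e. 38.65%.

38.65 weight percent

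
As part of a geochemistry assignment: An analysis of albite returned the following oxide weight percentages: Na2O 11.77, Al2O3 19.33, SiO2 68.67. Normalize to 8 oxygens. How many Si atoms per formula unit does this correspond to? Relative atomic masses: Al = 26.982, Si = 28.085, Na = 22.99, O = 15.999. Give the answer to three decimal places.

Na2O (M=61.979): mol = 0.18990; Na = 0.37980, O = 0.18990.
Al2O3 (M=101.961): mol = 0.18958; Al = 0.37916, O = 0.56874.
SiO2 (M=60.083): mol = 1.14292; Si = 1.14292, O = 2.28584.
ΣO = 3.04448; factor = 8/ΣO = 2.62771.
Si apfu = 1.14292 × 2.62771 = 3.003.

3.003 Si apfu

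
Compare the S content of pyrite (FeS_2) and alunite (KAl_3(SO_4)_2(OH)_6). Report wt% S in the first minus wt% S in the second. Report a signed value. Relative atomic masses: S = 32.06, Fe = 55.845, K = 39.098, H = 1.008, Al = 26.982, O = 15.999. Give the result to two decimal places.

37.97 percentage points

M(FeS_2) = 119.965 g/mol, so wt% S = 64.120/119.965 × 100 = 53.45%.
M(KAl_3(SO_4)_2(OH)_6) = 414.198 g/mol, so wt% S = 64.120/414.198 × 100 = 15.48%.
53.45 − 15.48 = 37.97 pp.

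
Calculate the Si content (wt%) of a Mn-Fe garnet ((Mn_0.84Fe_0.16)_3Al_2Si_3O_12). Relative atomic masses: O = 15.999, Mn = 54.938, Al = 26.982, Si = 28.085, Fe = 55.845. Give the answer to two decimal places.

Molar mass of (Mn_0.84Fe_0.16)_3Al_2Si_3O_12: 2.52·54.938 + 0.48·55.845 + 2·26.982 + 3·28.085 + 12·15.999 = 495.456 g/mol.
Mass of Si per formula unit: 3 × 28.085 = 84.255 g.
Weight fraction Si = 84.255 / 495.456 = 0.1701.

17.01 wt%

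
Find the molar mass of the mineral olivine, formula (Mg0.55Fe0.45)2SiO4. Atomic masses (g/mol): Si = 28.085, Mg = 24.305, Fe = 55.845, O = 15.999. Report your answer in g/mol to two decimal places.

169.08 g/mol

Mg: 1.10 × 24.305 = 26.7355
Fe: 0.90 × 55.845 = 50.2605
Si: 1 × 28.085 = 28.0850
O: 4 × 15.999 = 63.9960
Summing the contributions gives the formula mass.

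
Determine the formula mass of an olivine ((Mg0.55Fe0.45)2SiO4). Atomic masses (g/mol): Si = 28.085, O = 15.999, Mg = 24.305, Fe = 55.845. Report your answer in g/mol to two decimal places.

169.08 g/mol

Mg: 1.10 × 24.305 = 26.7355
Fe: 0.90 × 55.845 = 50.2605
Si: 1 × 28.085 = 28.0850
O: 4 × 15.999 = 63.9960
Summing the contributions gives the formula mass.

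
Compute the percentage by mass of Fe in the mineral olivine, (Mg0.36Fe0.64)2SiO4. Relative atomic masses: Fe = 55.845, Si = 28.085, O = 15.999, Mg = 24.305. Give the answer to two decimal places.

Formula mass = 0.72×24.305 + 1.28×55.845 + 1×28.085 + 4×15.999 = 181.062 g/mol, of which 71.482 g is Fe.
So Fe makes up 71.482/181.062 = 0.3948 of the mass, i.e. 39.48%.

39.48 wt%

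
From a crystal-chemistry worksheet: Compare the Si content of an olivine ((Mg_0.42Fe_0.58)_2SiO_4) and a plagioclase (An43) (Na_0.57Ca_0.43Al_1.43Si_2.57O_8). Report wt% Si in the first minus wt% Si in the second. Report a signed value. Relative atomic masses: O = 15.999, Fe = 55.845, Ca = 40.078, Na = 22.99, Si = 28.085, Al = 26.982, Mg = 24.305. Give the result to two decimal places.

-10.98 percentage points

First mineral: 28.085 g Si in 177.277 g formula = 15.84 wt% Si.
Second mineral: 72.178 g Si in 269.093 g formula = 26.82 wt% Si.
15.84% − 26.82% gives a difference of -10.98 percentage points.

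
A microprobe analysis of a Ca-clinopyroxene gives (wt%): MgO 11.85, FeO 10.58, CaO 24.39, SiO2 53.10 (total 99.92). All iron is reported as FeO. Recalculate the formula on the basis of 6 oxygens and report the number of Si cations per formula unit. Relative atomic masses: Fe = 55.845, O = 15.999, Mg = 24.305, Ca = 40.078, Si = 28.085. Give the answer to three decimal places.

2.006 Si apfu

MgO: 11.85/40.304 = 0.29402 mol → 0.29402 mol Mg, 0.29402 mol O.
FeO: 10.58/71.844 = 0.14726 mol → 0.14726 mol Fe, 0.14726 mol O.
CaO: 24.39/56.077 = 0.43494 mol → 0.43494 mol Ca, 0.43494 mol O.
SiO2: 53.10/60.083 = 0.88378 mol → 0.88378 mol Si, 1.76756 mol O.
Total oxygen = 2.64378 mol. Normalization factor = 6/2.64378 = 2.26948.
Si per 6 O = 0.88378 × 2.26948 = 2.006.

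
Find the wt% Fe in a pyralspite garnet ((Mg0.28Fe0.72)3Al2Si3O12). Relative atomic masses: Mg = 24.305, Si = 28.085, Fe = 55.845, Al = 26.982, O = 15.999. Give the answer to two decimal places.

M((Mg0.28Fe0.72)3Al2Si3O12) = 471.248 g/mol.
Fe contributes 2.16 × 55.845 = 120.625 g per mole.
120.625/471.248 = 0.2560 → 25.60%.

25.60 weight percent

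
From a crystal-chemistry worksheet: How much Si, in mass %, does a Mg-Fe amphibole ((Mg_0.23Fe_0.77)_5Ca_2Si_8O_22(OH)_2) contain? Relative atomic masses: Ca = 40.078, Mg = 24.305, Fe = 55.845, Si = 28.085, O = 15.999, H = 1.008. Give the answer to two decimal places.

24.06 mass %

M((Mg_0.23Fe_0.77)_5Ca_2Si_8O_22(OH)_2) = 933.782 g/mol.
Si contributes 8 × 28.085 = 224.680 g per mole.
224.680/933.782 = 0.2406 → 24.06%.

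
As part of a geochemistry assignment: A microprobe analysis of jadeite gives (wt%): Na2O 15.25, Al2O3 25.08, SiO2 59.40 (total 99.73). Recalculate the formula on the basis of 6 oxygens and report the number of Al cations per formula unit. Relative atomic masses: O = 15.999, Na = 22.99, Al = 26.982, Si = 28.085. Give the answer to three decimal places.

0.997 Al apfu

Na2O (M=61.979): mol = 0.24605; Na = 0.49210, O = 0.24605.
Al2O3 (M=101.961): mol = 0.24598; Al = 0.49196, O = 0.73794.
SiO2 (M=60.083): mol = 0.98863; Si = 0.98863, O = 1.97726.
ΣO = 2.96125; factor = 6/ΣO = 2.02617.
Al apfu = 0.49196 × 2.02617 = 0.997.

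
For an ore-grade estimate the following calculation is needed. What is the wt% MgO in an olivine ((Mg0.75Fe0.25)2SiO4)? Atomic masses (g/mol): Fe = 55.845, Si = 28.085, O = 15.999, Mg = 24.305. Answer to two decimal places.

M((Mg0.75Fe0.25)2SiO4) = 156.461 g/mol; M(MgO) = 40.304 g/mol.
Moles MgO per formula unit = 1.50 Mg ÷ 1 = 1.5000.
MgO fraction = (1.5000 × 40.304) / 156.461 = 60.456/156.461 = 0.3864.

38.64 wt%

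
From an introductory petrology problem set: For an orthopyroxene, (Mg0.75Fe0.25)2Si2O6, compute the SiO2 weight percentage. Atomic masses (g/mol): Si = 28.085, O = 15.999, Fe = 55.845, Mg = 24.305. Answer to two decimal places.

55.49 wt%

Formula mass = 216.544 g/mol.
2 Si → 2.0000 mol SiO2 per formula unit; M(SiO2) = 60.083, so SiO2 mass = 120.166 g.
120.166/216.544 × 100 = 55.49 wt%.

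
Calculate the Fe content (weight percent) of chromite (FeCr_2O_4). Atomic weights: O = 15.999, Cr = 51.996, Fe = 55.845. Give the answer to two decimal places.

M(FeCr_2O_4) = 223.833 g/mol.
Fe contributes 1 × 55.845 = 55.845 g per mole.
55.845/223.833 = 0.2495 → 24.95%.

24.95 weight percent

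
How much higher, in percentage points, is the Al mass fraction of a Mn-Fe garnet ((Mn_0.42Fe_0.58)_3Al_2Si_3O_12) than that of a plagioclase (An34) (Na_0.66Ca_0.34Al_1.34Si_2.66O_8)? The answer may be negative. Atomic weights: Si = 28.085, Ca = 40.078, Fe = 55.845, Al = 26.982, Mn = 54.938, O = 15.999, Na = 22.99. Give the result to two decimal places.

M((Mn_0.42Fe_0.58)_3Al_2Si_3O_12) = 496.599 g/mol, so wt% Al = 53.964/496.599 × 100 = 10.87%.
M(Na_0.66Ca_0.34Al_1.34Si_2.66O_8) = 267.654 g/mol, so wt% Al = 36.156/267.654 × 100 = 13.51%.
10.87 − 13.51 = -2.64 pp.

-2.64 percentage points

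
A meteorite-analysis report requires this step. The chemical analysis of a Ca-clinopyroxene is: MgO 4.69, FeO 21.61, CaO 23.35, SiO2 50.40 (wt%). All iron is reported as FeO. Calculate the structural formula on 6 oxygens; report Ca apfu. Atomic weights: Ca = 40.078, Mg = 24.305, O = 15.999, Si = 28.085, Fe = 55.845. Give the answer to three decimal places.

0.995 Ca apfu

4.69 wt% MgO ÷ 40.304 g/mol = 0.11637 mol, giving 0.11637 Mg and 0.11637 O.
21.61 wt% FeO ÷ 71.844 g/mol = 0.30079 mol, giving 0.30079 Fe and 0.30079 O.
23.35 wt% CaO ÷ 56.077 g/mol = 0.41639 mol, giving 0.41639 Ca and 0.41639 O.
50.40 wt% SiO2 ÷ 60.083 g/mol = 0.83884 mol, giving 0.83884 Si and 1.67768 O.
Oxygen sums to 2.51123; scaling by 6/2.51123 = 2.38927 puts the formula on 6 O.
Ca: 0.41639 × 2.38927 = 0.995 atoms per formula unit.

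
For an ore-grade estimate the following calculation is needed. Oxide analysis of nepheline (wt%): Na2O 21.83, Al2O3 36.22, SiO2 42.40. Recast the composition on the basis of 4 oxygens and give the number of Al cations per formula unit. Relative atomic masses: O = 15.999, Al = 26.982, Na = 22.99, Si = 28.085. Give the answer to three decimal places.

1.004 Al apfu

Na2O (M=61.979): mol = 0.35222; Na = 0.70444, O = 0.35222.
Al2O3 (M=101.961): mol = 0.35523; Al = 0.71046, O = 1.06569.
SiO2 (M=60.083): mol = 0.70569; Si = 0.70569, O = 1.41138.
ΣO = 2.82929; factor = 4/ΣO = 1.41378.
Al apfu = 0.71046 × 1.41378 = 1.004.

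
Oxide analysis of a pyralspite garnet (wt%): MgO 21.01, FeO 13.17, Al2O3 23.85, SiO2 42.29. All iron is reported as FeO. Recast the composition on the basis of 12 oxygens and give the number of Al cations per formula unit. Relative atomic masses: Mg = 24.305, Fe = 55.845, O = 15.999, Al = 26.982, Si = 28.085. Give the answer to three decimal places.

1.995 Al apfu

MgO (M=40.304): mol = 0.52129; Mg = 0.52129, O = 0.52129.
FeO (M=71.844): mol = 0.18331; Fe = 0.18331, O = 0.18331.
Al2O3 (M=101.961): mol = 0.23391; Al = 0.46782, O = 0.70173.
SiO2 (M=60.083): mol = 0.70386; Si = 0.70386, O = 1.40772.
ΣO = 2.81405; factor = 12/ΣO = 4.26432.
Al apfu = 0.46782 × 4.26432 = 1.995.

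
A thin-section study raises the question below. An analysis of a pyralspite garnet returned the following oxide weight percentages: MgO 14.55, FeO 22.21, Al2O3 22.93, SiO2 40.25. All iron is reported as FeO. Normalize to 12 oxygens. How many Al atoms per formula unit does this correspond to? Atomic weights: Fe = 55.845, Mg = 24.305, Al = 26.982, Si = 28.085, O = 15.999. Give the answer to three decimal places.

MgO (M=40.304): mol = 0.36101; Mg = 0.36101, O = 0.36101.
FeO (M=71.844): mol = 0.30914; Fe = 0.30914, O = 0.30914.
Al2O3 (M=101.961): mol = 0.22489; Al = 0.44978, O = 0.67467.
SiO2 (M=60.083): mol = 0.66991; Si = 0.66991, O = 1.33982.
ΣO = 2.68464; factor = 12/ΣO = 4.46987.
Al apfu = 0.44978 × 4.46987 = 2.010.

2.010 Al apfu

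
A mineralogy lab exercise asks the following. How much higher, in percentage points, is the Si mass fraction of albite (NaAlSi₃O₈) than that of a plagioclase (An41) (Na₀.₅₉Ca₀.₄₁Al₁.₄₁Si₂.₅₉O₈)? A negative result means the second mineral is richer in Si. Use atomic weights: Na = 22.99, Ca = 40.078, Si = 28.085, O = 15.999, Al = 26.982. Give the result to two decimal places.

M(NaAlSi₃O₈) = 262.219 g/mol, so wt% Si = 84.255/262.219 × 100 = 32.13%.
M(Na₀.₅₉Ca₀.₄₁Al₁.₄₁Si₂.₅₉O₈) = 268.773 g/mol, so wt% Si = 72.740/268.773 × 100 = 27.06%.
32.13 − 27.06 = 5.07 pp.

5.07 percentage points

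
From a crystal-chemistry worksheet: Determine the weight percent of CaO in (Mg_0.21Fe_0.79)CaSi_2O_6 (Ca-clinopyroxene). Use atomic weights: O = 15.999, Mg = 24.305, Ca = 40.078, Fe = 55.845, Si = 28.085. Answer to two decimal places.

Molar mass of (Mg_0.21Fe_0.79)CaSi_2O_6 = 0.21·24.305 + 0.79·55.845 + 1·40.078 + 2·28.085 + 6·15.999 = 241.464 g/mol.
Each formula unit contains 1 Ca, equivalent to 1/1 = 1.0000 mol CaO.
M(CaO) = 1×40.078 + 1×15.999 = 56.077 g/mol.
Mass of CaO per formula unit = 1.0000 × 56.077 = 56.077 g.
CaO wt% = 56.077 / 241.464 × 100 = 23.22%.

23.22 wt%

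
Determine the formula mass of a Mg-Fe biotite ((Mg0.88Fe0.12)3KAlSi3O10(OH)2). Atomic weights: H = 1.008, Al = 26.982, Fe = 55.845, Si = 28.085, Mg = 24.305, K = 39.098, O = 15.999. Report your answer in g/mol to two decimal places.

Mg: 2.64 × 24.305 = 64.1652
Fe: 0.36 × 55.845 = 20.1042
K: 1 × 39.098 = 39.0980
Al: 1 × 26.982 = 26.9820
Si: 3 × 28.085 = 84.2550
O: 12 × 15.999 = 191.9880
H: 2 × 1.008 = 2.0160
Summing the contributions gives the formula mass.

428.61 g/mol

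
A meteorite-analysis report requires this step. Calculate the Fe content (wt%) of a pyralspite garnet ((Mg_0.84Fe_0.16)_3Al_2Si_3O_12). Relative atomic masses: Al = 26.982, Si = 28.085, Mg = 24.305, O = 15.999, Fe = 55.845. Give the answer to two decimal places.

6.41 wt%

Formula mass = 2.52*24.305 + 0.48*55.845 + 2*26.982 + 3*28.085 + 12*15.999 = 418.261 g/mol, of which 26.806 g is Fe.
So Fe makes up 26.806/418.261 = 0.0641 of the mass, i.e. 6.41%.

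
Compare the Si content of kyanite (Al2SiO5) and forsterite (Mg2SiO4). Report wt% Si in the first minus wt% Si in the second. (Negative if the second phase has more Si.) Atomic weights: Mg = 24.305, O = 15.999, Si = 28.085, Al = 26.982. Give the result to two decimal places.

-2.63 percentage points

M(Al2SiO5) = 162.044 g/mol, so wt% Si = 28.085/162.044 × 100 = 17.33%.
M(Mg2SiO4) = 140.691 g/mol, so wt% Si = 28.085/140.691 × 100 = 19.96%.
17.33 − 19.96 = -2.63 pp.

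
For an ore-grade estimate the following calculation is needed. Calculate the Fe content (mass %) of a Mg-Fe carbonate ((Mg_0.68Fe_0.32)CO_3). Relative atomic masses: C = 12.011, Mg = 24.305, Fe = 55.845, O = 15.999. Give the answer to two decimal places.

M((Mg_0.68Fe_0.32)CO_3) = 94.406 g/mol.
Fe contributes 0.32 × 55.845 = 17.870 g per mole.
17.870/94.406 = 0.1893 → 18.93%.

18.93 mass %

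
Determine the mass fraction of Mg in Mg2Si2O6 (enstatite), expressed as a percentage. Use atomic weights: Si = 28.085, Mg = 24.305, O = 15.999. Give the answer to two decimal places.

M(Mg2Si2O6) = 200.774 g/mol.
Mg contributes 2 × 24.305 = 48.610 g per mole.
48.610/200.774 = 0.2421 → 24.21%.

24.21 weight percent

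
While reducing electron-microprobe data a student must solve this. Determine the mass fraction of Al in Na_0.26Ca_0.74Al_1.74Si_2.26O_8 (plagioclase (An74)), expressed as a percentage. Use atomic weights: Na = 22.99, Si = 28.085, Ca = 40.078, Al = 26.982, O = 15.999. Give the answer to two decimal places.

M(Na_0.26Ca_0.74Al_1.74Si_2.26O_8) = 274.048 g/mol.
Al contributes 1.74 × 26.982 = 46.949 g per mole.
46.949/274.048 = 0.1713 → 17.13%.

17.13 wt%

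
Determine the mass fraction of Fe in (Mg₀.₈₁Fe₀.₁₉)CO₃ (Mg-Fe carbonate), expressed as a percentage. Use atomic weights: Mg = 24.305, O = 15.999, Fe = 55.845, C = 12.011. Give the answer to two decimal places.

11.75 weight percent

Molar mass of (Mg₀.₈₁Fe₀.₁₉)CO₃: 0.81×24.305 + 0.19×55.845 + 1×12.011 + 3×15.999 = 90.306 g/mol.
Mass of Fe per formula unit: 0.19 × 55.845 = 10.611 g.
Weight fraction Fe = 10.611 / 90.306 = 0.1175.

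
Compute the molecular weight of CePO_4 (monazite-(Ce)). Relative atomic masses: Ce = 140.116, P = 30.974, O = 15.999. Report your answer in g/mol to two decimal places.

The formula mass is the sum 1(140.116) + 1(30.974) + 4(15.999).

235.09 g/mol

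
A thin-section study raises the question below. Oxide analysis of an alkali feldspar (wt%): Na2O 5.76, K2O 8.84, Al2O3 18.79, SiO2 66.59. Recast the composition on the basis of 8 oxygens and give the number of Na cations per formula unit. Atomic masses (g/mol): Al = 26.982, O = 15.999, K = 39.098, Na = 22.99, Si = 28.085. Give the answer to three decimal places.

Na2O: 5.76/61.979 = 0.09293 mol → 0.18586 mol Na, 0.09293 mol O.
K2O: 8.84/94.195 = 0.09385 mol → 0.18770 mol K, 0.09385 mol O.
Al2O3: 18.79/101.961 = 0.18429 mol → 0.36858 mol Al, 0.55287 mol O.
SiO2: 66.59/60.083 = 1.10830 mol → 1.10830 mol Si, 2.21660 mol O.
Total oxygen = 2.95625 mol. Normalization factor = 8/2.95625 = 2.70613.
Na per 8 O = 0.18586 × 2.70613 = 0.503.

0.503 Na apfu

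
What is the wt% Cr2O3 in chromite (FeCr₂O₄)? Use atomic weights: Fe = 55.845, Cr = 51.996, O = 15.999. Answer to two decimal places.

Formula mass = 223.833 g/mol.
2 Cr → 1.0000 mol Cr2O3 per formula unit; M(Cr2O3) = 151.989, so Cr2O3 mass = 151.989 g.
151.989/223.833 × 100 = 67.90 wt%.

67.90 wt%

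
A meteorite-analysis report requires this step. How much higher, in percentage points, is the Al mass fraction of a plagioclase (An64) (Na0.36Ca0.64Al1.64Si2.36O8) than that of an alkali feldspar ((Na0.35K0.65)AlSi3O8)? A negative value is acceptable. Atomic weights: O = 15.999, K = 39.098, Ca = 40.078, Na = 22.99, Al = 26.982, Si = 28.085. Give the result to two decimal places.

6.35 percentage points

First mineral: 44.250 g Al in 272.449 g formula = 16.24 wt% Al.
Second mineral: 26.982 g Al in 272.689 g formula = 9.89 wt% Al.
16.24% − 9.89% gives a difference of 6.35 percentage points.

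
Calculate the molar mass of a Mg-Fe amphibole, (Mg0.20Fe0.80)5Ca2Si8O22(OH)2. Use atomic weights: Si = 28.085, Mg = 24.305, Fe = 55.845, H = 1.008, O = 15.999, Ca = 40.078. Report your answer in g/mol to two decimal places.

938.51 g/mol

M = 1(24.305) + 4(55.845) + 2(40.078) + 8(28.085) + 24(15.999) + 2(1.008)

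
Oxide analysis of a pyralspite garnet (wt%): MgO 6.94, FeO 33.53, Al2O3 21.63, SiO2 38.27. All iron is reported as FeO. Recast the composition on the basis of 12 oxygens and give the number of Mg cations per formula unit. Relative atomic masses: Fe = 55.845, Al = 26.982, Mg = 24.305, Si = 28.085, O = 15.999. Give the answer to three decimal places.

0.811 Mg apfu

6.94 wt% MgO ÷ 40.304 g/mol = 0.17219 mol, giving 0.17219 Mg and 0.17219 O.
33.53 wt% FeO ÷ 71.844 g/mol = 0.46671 mol, giving 0.46671 Fe and 0.46671 O.
21.63 wt% Al2O3 ÷ 101.961 g/mol = 0.21214 mol, giving 0.42428 Al and 0.63642 O.
38.27 wt% SiO2 ÷ 60.083 g/mol = 0.63695 mol, giving 0.63695 Si and 1.27390 O.
Oxygen sums to 2.54922; scaling by 12/2.54922 = 4.70732 puts the formula on 12 O.
Mg: 0.17219 × 4.70732 = 0.811 atoms per formula unit.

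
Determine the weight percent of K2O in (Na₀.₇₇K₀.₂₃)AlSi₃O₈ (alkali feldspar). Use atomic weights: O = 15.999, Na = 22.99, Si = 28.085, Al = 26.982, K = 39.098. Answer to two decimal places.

M((Na₀.₇₇K₀.₂₃)AlSi₃O₈) = 265.924 g/mol; M(K2O) = 94.195 g/mol.
Moles K2O per formula unit = 0.23 K ÷ 2 = 0.1150.
K2O fraction = (0.1150 × 94.195) / 265.924 = 10.832/265.924 = 0.0407.

4.07 wt%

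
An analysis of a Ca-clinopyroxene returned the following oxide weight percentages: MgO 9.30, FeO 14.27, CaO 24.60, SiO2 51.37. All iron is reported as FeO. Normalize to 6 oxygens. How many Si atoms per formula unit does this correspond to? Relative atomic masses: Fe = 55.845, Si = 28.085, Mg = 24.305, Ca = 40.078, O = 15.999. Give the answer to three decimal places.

MgO (M=40.304): mol = 0.23075; Mg = 0.23075, O = 0.23075.
FeO (M=71.844): mol = 0.19862; Fe = 0.19862, O = 0.19862.
CaO (M=56.077): mol = 0.43868; Ca = 0.43868, O = 0.43868.
SiO2 (M=60.083): mol = 0.85498; Si = 0.85498, O = 1.70996.
ΣO = 2.57801; factor = 6/ΣO = 2.32738.
Si apfu = 0.85498 × 2.32738 = 1.990.

1.990 Si apfu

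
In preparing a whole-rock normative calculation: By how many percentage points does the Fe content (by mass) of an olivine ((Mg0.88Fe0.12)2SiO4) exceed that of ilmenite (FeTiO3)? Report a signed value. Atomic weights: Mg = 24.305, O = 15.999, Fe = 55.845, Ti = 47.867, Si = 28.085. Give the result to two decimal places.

M((Mg0.88Fe0.12)2SiO4) = 148.261 g/mol, so wt% Fe = 13.403/148.261 × 100 = 9.04%.
M(FeTiO3) = 151.709 g/mol, so wt% Fe = 55.845/151.709 × 100 = 36.81%.
9.04 − 36.81 = -27.77 pp.

-27.77 percentage points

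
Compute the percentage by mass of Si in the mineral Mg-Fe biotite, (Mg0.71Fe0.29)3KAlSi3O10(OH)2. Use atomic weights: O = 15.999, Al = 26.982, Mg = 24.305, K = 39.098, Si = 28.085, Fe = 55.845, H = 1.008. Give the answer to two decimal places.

18.95 wt%

M((Mg0.71Fe0.29)3KAlSi3O10(OH)2) = 444.694 g/mol.
Si contributes 3 × 28.085 = 84.255 g per mole.
84.255/444.694 = 0.1895 → 18.95%.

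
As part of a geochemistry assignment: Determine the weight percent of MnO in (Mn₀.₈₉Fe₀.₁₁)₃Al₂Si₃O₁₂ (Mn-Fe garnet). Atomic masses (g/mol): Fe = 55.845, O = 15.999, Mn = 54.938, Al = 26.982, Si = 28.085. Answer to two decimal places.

38.24 wt%

Molar mass of (Mn₀.₈₉Fe₀.₁₁)₃Al₂Si₃O₁₂ = 2.67*54.938 + 0.33*55.845 + 2*26.982 + 3*28.085 + 12*15.999 = 495.320 g/mol.
Each formula unit contains 2.67 Mn, equivalent to 2.67/1 = 2.6700 mol MnO.
M(MnO) = 1×54.938 + 1×15.999 = 70.937 g/mol.
Mass of MnO per formula unit = 2.6700 × 70.937 = 189.402 g.
MnO wt% = 189.402 / 495.320 × 100 = 38.24%.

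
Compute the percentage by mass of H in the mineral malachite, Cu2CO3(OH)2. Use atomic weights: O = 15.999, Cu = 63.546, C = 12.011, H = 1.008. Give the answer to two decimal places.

Formula mass = 2×63.546 + 1×12.011 + 5×15.999 + 2×1.008 = 221.114 g/mol, of which 2.016 g is H.
So H makes up 2.016/221.114 = 0.0091 of the mass, i.e. 0.91%.

0.91 mass %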